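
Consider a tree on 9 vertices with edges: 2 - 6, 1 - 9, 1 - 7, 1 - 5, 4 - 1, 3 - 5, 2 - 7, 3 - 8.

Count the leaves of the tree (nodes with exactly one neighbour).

Degree-1 nodes: 4, 6, 8, 9 — 4 of them.

4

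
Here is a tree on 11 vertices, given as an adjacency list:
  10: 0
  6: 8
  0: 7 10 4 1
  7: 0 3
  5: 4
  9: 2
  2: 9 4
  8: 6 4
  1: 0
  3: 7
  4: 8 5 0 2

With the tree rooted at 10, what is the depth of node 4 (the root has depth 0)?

Path from 10 to 4: 10 → 0 → 4, which has 2 edges.

2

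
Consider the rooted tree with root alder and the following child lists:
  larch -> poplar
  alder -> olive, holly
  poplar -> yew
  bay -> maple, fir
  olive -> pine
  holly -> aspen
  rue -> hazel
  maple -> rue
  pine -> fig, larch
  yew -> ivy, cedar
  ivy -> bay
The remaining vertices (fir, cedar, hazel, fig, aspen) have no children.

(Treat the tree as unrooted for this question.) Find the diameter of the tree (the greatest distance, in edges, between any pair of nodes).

Starting from hazel, a farthest node is aspen at distance 12.
One longest path: hazel-rue-maple-bay-ivy-yew-poplar-larch-pine-olive-alder-holly-aspen.
So the diameter is 12.

12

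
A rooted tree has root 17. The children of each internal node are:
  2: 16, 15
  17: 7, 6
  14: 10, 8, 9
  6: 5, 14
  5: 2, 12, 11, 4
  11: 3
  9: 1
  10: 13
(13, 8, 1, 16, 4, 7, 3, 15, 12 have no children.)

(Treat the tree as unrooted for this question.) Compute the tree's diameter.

6

BFS from 1 reaches 15 last, at distance 6; BFS from 15 confirms no node is farther.
Path: 1 - 9 - 14 - 6 - 5 - 2 - 15.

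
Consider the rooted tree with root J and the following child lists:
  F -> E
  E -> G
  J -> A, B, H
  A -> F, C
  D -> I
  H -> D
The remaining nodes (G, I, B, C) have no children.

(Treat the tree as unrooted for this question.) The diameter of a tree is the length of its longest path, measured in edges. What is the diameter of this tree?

A longest path is I-D-H-J-A-F-E-G, with 7 edges.

7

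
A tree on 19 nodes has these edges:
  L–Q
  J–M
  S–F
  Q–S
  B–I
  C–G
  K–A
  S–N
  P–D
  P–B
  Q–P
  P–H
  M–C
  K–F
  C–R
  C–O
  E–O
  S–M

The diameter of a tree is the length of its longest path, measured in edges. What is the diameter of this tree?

8

A longest path is I–B–P–Q–S–M–C–O–E, with 8 edges.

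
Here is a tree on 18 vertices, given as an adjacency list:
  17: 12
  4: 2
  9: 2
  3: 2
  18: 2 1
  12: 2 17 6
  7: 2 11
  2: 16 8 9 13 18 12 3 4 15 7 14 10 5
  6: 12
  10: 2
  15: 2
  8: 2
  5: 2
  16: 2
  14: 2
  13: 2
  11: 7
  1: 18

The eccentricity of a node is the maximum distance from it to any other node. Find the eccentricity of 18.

3

The node farthest from 18 is 11 (17, 6 also at distance 3), via 18-2-7-11 — 3 edges.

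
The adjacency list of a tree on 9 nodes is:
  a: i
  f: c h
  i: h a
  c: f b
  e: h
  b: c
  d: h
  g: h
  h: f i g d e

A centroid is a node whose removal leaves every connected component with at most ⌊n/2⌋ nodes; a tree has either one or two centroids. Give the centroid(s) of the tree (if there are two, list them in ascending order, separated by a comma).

h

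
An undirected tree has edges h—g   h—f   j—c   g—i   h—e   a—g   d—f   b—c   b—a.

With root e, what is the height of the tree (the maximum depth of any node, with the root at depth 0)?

The longest root-to-leaf path is e → h → g → a → b → c → j (6 edges).

6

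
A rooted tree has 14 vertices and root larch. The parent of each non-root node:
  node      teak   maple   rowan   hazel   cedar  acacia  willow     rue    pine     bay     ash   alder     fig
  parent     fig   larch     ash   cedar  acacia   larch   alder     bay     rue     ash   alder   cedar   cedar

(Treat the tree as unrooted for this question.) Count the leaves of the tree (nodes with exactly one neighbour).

Exactly 6 nodes have a single neighbour: hazel, maple, pine, rowan, teak, willow.

6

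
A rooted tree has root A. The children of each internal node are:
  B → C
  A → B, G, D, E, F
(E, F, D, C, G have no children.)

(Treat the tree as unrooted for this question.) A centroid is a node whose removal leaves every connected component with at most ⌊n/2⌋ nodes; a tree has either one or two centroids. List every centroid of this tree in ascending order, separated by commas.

Delete A: the remaining components have sizes 2, 1, 1, 1, 1. Max 2 ≤ 3, so A is a centroid.
No neighbour of A does as well, so A is the unique centroid.

A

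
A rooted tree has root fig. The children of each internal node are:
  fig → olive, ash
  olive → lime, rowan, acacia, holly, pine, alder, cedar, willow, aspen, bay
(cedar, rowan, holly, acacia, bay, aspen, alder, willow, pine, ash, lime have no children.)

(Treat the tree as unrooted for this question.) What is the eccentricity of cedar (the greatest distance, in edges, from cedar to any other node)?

Distances from cedar peak at 3, attained at ash.
cedar-olive-fig-ash

3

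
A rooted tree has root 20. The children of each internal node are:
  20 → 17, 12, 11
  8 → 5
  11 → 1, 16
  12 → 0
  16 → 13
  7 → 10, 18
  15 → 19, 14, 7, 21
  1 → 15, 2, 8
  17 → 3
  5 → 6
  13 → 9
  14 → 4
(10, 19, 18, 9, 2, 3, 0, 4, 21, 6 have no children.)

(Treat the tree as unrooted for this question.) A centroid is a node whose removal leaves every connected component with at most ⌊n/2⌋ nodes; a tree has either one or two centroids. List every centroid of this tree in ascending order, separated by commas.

1

Removing 1 splits the tree into components of sizes 9, 8, 3, 1; the largest is 9 ≤ ⌊22/2⌋ = 11.
No neighbour of 1 does as well, so 1 is the unique centroid.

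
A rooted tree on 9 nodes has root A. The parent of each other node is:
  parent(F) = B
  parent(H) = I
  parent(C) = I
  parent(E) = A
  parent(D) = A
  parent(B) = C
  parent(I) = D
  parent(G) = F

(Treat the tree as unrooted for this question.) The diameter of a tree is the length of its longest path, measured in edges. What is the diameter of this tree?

7

Starting from G, a farthest node is E at distance 7.
One longest path: G–F–B–C–I–D–A–E.
So the diameter is 7.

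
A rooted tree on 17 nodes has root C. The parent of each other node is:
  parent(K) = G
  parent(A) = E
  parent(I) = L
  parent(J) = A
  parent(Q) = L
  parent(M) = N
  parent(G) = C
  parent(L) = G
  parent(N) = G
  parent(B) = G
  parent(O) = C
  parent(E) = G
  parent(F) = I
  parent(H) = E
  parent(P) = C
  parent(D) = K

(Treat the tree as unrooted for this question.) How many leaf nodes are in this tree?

The leaves are B, D, F, H, J, M, O, P, Q.
That is 9 leaves.

9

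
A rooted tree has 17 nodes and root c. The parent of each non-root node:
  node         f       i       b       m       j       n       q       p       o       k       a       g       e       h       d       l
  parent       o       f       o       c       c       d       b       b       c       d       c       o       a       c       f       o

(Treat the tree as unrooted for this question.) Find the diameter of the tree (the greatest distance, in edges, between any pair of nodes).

6

A longest path is e - a - c - o - f - d - n, with 6 edges.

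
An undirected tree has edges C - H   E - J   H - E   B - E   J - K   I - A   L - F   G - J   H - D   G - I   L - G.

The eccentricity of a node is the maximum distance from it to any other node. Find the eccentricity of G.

Distances from G peak at 4, attained at C (D also at distance 4).
G – J – E – H – C

4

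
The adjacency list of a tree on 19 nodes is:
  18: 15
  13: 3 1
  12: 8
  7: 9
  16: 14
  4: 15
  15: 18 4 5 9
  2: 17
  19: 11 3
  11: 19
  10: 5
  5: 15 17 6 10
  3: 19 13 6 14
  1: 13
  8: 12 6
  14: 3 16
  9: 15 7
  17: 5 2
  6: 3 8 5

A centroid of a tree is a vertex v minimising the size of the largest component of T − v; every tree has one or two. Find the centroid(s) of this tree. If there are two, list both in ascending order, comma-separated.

6

If 6 is removed the pieces have sizes 9, 7, 2, all ≤ ⌊19/2⌋ = 9.
Every other node leaves some component of size > 9, so the centroid is unique.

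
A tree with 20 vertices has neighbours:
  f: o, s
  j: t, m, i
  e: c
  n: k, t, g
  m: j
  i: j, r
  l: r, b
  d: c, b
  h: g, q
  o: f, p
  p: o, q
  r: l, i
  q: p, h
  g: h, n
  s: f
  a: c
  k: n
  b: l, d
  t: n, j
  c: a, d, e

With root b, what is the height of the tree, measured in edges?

The longest root-to-leaf path is b–l–r–i–j–t–n–g–h–q–p–o–f–s (13 edges).

13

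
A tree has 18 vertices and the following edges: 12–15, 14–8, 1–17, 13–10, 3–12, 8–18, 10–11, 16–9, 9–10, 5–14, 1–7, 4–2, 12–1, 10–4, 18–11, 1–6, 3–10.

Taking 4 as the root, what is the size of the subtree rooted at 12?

6

Descendants of 12 (including itself): 12, 1, 15, 17, 7, 6. That's 6.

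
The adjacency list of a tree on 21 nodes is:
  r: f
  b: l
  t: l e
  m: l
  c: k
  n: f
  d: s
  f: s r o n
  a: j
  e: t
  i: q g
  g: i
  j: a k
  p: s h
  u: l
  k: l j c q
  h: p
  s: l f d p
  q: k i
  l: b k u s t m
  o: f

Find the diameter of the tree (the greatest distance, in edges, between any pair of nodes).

7

A longest path is r – f – s – l – k – q – i – g, with 7 edges.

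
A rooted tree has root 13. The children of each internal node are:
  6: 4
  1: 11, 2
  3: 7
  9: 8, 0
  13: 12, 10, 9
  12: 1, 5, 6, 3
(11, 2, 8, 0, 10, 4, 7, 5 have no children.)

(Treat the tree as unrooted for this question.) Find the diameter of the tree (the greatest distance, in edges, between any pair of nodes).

A longest path is 0 - 9 - 13 - 12 - 1 - 2, with 5 edges.

5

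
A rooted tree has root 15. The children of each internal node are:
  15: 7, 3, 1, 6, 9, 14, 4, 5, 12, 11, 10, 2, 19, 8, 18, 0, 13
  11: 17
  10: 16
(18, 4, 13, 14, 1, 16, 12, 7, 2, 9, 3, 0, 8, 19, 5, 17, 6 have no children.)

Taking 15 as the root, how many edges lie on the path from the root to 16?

Climbing from 16 to the root: 16–10–15. That's 2 steps.

2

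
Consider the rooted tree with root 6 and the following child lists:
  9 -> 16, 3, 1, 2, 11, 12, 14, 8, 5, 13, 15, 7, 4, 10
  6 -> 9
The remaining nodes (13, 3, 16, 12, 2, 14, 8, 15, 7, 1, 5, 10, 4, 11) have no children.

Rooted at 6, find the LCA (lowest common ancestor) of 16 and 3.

16's ancestor chain is 16, 9, 6 and 3's is 3, 9, 6; they first meet at 9.

9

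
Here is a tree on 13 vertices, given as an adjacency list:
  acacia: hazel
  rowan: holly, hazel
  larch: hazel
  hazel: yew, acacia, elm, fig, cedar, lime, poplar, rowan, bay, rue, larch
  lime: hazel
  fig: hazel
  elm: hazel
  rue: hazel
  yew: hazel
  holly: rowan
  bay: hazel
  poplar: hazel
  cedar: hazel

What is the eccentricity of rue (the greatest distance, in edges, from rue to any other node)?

A farthest node from rue is holly.
The path rue–hazel–rowan–holly has 3 edges.

3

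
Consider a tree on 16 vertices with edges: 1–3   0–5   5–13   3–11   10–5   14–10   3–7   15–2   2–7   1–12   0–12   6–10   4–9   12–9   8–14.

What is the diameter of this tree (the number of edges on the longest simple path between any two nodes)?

10

Starting from 15, a farthest node is 8 at distance 10.
One longest path: 15 - 2 - 7 - 3 - 1 - 12 - 0 - 5 - 10 - 14 - 8.
So the diameter is 10.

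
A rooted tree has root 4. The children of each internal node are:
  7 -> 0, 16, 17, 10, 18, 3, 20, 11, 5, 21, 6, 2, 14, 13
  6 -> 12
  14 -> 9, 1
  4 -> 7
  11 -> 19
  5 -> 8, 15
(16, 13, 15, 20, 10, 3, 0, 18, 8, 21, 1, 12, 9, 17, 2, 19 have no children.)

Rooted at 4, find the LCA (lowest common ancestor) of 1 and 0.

7

Path 1→root: 1 14 7 4; path 0→root: 0 7 4.
First common node: 7.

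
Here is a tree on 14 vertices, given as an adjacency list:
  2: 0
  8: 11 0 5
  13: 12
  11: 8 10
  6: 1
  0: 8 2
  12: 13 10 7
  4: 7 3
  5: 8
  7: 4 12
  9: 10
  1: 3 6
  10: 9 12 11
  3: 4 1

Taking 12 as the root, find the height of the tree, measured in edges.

5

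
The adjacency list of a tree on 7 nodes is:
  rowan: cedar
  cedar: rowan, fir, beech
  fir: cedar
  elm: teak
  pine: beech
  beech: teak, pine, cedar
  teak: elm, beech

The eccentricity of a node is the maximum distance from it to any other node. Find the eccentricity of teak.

3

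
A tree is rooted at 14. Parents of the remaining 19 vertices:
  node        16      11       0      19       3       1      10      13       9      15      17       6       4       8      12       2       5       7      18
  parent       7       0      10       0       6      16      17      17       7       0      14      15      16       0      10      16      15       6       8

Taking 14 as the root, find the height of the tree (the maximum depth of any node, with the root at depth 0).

8

A deepest node is 1, reached by 14 – 17 – 10 – 0 – 15 – 6 – 7 – 16 – 1.
That path has 8 edges, so the height is 8.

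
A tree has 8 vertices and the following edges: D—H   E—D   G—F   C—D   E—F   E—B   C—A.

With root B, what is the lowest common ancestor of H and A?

Path H→root: H D E B; path A→root: A C D E B.
First common node: D.

D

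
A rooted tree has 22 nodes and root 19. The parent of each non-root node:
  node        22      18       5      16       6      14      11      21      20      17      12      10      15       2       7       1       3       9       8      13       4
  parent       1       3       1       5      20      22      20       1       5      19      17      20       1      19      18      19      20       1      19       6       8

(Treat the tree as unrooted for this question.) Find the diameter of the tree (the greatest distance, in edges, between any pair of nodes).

8

BFS from 7 reaches 12 last, at distance 8; BFS from 12 confirms no node is farther.
Path: 7-18-3-20-5-1-19-17-12.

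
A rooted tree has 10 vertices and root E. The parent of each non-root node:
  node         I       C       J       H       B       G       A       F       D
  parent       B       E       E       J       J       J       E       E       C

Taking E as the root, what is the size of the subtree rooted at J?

5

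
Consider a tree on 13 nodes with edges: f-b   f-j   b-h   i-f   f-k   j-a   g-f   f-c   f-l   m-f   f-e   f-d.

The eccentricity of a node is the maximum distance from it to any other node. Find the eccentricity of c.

3

A farthest node from c is h (a also at distance 3).
The path c–f–b–h has 3 edges.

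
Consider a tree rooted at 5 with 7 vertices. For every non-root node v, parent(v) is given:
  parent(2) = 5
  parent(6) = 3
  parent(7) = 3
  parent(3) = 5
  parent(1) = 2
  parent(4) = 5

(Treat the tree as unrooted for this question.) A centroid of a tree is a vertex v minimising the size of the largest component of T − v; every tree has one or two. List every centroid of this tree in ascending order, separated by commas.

5

Removing 5 splits the tree into components of sizes 3, 2, 1; the largest is 3 ≤ ⌊7/2⌋ = 3.
Every other node leaves some component of size > 3, so the centroid is unique.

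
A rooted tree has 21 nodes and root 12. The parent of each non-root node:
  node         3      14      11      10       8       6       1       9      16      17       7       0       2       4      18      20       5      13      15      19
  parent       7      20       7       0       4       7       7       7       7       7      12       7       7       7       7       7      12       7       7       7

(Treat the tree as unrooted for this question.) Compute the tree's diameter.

4

BFS from 8 reaches 10 last, at distance 4; BFS from 10 confirms no node is farther.
Path: 8-4-7-0-10.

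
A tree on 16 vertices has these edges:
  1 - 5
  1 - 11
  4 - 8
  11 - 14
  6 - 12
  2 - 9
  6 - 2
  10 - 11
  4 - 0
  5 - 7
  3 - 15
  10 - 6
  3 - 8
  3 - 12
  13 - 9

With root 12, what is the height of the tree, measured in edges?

6

The longest root-to-leaf path is 12 → 6 → 10 → 11 → 1 → 5 → 7 (6 edges).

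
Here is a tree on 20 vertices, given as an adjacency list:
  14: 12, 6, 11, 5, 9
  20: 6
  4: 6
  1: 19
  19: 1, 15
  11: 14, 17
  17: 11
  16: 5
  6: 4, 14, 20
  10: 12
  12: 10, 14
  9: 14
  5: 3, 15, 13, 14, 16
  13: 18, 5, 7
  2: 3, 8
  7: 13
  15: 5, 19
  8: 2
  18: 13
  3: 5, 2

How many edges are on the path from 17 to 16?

4

The path is 17–11–14–5–16, which has 4 edges.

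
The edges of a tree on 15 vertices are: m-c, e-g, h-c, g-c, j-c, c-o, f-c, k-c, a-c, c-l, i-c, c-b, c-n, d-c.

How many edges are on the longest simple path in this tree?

3

Starting from e, a farthest node is n at distance 3.
One longest path: e - g - c - n.
So the diameter is 3.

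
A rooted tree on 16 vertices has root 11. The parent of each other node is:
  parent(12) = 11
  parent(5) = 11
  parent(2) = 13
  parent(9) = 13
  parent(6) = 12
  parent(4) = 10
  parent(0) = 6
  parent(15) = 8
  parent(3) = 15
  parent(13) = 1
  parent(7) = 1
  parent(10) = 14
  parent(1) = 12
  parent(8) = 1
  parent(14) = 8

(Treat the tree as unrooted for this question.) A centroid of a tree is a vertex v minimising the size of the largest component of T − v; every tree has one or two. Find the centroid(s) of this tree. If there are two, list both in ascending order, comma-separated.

1

Delete 1: the remaining components have sizes 6, 5, 3, 1. Max 6 ≤ 8, so 1 is a centroid.
Every other node leaves some component of size > 8, so the centroid is unique.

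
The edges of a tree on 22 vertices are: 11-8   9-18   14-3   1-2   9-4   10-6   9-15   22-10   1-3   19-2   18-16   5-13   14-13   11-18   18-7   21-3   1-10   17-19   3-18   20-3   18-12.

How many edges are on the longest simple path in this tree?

BFS from 17 reaches 8 last, at distance 7; BFS from 8 confirms no node is farther.
Path: 17 - 19 - 2 - 1 - 3 - 18 - 11 - 8.

7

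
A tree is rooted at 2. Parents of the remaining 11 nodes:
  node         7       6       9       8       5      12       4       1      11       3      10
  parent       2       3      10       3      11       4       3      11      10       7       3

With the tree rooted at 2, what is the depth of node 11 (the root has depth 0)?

Climbing from 11 to the root: 11–10–3–7–2. That's 4 steps.

4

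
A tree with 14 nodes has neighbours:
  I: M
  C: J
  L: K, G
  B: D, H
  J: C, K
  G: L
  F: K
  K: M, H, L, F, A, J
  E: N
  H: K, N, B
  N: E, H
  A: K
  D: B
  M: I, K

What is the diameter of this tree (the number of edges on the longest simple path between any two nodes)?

5

Starting from E, a farthest node is I at distance 5.
One longest path: E – N – H – K – M – I.
So the diameter is 5.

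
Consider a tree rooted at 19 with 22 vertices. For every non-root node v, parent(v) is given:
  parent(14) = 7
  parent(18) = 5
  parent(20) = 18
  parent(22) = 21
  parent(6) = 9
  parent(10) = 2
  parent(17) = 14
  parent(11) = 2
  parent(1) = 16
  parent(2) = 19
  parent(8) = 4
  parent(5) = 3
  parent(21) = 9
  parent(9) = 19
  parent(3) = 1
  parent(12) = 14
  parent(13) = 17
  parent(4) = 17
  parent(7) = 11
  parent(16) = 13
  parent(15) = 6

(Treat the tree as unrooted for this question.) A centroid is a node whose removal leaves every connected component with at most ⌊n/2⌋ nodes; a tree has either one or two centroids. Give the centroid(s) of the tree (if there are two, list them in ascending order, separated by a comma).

14

Removing 14 splits the tree into components of sizes 10, 10, 1; the largest is 10 ≤ ⌊22/2⌋ = 11.
No neighbour of 14 does as well, so 14 is the unique centroid.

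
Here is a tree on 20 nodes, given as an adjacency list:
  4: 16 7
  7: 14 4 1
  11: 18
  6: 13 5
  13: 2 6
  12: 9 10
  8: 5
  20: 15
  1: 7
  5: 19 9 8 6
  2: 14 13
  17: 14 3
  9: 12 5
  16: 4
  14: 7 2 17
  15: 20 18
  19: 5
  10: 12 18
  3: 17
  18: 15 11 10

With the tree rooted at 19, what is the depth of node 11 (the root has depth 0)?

6

19 – 5 – 9 – 12 – 10 – 18 – 11 — 6 edges.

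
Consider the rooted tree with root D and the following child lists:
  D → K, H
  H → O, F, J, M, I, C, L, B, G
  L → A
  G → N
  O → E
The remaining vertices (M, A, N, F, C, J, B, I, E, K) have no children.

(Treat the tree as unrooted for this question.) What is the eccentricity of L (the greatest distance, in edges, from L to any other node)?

3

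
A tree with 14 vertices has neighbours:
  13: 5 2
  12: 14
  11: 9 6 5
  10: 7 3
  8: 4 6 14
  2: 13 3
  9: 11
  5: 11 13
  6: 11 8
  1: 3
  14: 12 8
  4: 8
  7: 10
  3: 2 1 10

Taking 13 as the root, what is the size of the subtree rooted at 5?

8

The subtree rooted at 5 contains: 5, 11, 9, 6, 8, 14, 4, 12 — 8 nodes.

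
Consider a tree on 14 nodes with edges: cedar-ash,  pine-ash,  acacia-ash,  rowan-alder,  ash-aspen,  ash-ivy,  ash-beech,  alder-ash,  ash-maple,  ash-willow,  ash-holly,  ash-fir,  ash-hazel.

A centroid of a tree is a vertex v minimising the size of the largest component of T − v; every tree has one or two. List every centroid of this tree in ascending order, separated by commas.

ash

If ash is removed the pieces have sizes 2, 1, 1, 1, 1, 1, 1, 1, 1, 1, 1, 1, all ≤ ⌊14/2⌋ = 7.
Every other node leaves some component of size > 7, so the centroid is unique.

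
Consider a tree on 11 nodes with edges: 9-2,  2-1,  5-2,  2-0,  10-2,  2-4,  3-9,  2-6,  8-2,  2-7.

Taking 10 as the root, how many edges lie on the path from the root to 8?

2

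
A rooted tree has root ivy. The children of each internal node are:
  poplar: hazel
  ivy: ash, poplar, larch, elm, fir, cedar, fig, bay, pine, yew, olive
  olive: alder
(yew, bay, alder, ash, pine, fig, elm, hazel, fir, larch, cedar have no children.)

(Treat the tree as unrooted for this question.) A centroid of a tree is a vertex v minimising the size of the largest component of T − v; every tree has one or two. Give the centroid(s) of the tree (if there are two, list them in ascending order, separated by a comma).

Removing ivy splits the tree into components of sizes 2, 2, 1, 1, 1, 1, 1, 1, 1, 1, 1; the largest is 2 ≤ ⌊14/2⌋ = 7.
Every other node leaves some component of size > 7, so the centroid is unique.

ivy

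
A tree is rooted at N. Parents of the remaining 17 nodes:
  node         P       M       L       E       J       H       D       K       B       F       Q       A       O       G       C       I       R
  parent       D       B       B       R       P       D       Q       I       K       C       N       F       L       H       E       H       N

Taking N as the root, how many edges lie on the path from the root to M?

7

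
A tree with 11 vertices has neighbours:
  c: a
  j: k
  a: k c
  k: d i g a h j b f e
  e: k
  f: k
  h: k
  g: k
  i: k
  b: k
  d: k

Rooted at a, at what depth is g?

2

a–k–g — 2 edges.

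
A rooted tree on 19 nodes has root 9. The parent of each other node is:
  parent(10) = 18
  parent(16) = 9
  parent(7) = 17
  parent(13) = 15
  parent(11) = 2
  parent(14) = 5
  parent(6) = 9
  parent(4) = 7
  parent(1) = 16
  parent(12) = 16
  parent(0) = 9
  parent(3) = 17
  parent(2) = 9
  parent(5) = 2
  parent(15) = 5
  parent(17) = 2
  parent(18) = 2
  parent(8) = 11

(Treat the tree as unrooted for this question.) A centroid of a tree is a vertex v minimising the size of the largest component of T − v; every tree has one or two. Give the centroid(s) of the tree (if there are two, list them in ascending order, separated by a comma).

Delete 2: the remaining components have sizes 6, 4, 4, 2, 2. Max 6 ≤ 9, so 2 is a centroid.
No neighbour of 2 does as well, so 2 is the unique centroid.

2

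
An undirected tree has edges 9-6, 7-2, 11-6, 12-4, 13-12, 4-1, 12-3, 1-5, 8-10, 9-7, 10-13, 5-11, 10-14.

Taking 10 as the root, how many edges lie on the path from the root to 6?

7

Climbing from 6 to the root: 6 – 11 – 5 – 1 – 4 – 12 – 13 – 10. That's 7 steps.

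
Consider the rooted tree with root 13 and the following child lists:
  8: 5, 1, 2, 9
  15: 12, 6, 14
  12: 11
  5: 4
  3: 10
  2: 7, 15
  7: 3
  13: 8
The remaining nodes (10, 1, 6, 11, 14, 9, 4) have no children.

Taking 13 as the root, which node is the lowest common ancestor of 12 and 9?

8

Ancestors of 12 (toward the root): 12, 15, 2, 8, 13.
Ancestors of 9: 9, 8, 13.
The deepest node appearing in both lists is 8.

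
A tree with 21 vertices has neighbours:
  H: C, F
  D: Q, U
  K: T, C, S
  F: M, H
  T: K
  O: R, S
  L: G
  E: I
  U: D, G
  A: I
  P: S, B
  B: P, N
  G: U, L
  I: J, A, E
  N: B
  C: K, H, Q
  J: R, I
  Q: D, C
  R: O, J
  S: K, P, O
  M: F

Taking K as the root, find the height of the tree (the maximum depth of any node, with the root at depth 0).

6

A sits deepest: K – S – O – R – J – I – A — 6 edges from the root.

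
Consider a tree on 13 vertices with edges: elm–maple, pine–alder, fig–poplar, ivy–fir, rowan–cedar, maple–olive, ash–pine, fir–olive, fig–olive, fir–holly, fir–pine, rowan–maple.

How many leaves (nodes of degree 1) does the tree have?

The leaves are alder, ash, cedar, elm, holly, ivy, poplar.
That is 7 leaves.

7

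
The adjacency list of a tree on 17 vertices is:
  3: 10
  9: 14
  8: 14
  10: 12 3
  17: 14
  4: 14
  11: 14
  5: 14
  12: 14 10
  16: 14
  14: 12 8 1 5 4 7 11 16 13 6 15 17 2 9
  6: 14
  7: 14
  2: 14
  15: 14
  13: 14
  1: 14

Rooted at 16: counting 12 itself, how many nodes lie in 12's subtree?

3

12's subtree: {12, 10, 3}, size 3.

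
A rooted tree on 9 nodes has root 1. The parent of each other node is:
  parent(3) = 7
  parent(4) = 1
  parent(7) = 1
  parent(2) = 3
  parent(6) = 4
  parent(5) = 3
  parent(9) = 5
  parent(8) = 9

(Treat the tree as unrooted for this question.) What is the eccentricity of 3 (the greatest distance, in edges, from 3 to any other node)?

4

Distances from 3 peak at 4, attained at 6.
3-7-1-4-6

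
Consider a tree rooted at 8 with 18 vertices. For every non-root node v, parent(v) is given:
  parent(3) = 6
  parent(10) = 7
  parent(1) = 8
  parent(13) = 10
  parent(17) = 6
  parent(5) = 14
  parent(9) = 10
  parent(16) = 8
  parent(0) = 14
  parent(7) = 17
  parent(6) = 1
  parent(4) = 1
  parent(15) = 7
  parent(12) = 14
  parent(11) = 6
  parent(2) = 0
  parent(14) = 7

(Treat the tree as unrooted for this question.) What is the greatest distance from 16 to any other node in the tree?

The node farthest from 16 is 2, via 16 – 8 – 1 – 6 – 17 – 7 – 14 – 0 – 2 — 8 edges.

8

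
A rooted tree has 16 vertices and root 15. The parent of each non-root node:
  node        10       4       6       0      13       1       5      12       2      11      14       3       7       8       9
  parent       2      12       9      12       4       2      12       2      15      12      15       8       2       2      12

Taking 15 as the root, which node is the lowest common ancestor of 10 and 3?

2

10's ancestor chain is 10, 2, 15 and 3's is 3, 8, 2, 15; they first meet at 2.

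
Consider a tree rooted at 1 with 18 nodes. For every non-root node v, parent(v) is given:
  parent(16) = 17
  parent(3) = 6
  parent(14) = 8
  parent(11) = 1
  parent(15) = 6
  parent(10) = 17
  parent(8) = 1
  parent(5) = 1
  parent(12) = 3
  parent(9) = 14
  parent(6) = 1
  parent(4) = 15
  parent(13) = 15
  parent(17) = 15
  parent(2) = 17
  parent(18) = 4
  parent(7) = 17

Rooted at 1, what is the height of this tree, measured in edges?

A deepest node is 7, reached by 1 – 6 – 15 – 17 – 7.
That path has 4 edges, so the height is 4.

4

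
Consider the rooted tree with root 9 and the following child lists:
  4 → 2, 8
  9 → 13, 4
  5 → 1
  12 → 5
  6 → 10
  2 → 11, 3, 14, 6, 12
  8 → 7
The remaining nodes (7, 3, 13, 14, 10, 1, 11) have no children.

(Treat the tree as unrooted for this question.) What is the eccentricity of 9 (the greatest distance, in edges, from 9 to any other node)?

5

The node farthest from 9 is 1, via 9 – 4 – 2 – 12 – 5 – 1 — 5 edges.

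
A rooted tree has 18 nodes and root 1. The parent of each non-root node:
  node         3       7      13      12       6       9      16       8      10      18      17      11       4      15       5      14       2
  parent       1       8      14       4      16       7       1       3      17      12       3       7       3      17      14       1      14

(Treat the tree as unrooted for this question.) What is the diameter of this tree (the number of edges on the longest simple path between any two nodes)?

6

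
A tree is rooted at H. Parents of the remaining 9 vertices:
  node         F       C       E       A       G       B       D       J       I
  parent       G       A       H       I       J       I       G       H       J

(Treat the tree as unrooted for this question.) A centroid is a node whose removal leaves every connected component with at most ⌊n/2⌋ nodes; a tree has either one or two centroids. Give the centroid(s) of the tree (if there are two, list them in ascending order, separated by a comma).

Delete J: the remaining components have sizes 4, 3, 2. Max 4 ≤ 5, so J is a centroid.
No neighbour of J does as well, so J is the unique centroid.

J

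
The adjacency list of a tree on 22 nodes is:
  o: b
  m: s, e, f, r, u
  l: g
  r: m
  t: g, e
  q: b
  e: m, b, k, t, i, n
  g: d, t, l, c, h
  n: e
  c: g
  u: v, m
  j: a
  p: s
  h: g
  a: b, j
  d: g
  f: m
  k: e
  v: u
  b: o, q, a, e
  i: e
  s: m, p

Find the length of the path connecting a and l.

5

The path is a–b–e–t–g–l, which has 5 edges.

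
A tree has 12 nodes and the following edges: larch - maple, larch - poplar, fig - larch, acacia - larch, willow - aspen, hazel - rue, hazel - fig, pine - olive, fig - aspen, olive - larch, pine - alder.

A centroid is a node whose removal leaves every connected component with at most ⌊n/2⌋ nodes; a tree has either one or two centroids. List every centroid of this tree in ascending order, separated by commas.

Delete larch: the remaining components have sizes 5, 3, 1, 1, 1. Max 5 ≤ 6, so larch is a centroid.
Every other node leaves some component of size > 6, so the centroid is unique.

larch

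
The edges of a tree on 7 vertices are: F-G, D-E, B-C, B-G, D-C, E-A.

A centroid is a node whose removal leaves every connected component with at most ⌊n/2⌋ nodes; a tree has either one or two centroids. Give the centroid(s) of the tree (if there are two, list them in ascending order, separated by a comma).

C

Delete C: the remaining components have sizes 3, 3. Max 3 ≤ 3, so C is a centroid.
No neighbour of C does as well, so C is the unique centroid.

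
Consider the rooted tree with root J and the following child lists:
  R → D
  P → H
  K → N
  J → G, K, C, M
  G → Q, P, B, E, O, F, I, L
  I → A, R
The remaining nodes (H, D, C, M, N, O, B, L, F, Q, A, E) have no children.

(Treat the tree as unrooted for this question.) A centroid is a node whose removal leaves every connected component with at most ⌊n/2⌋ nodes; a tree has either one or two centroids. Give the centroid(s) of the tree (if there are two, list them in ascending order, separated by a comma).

G

If G is removed the pieces have sizes 5, 4, 2, 1, 1, 1, 1, 1, 1, all ≤ ⌊18/2⌋ = 9.
No neighbour of G does as well, so G is the unique centroid.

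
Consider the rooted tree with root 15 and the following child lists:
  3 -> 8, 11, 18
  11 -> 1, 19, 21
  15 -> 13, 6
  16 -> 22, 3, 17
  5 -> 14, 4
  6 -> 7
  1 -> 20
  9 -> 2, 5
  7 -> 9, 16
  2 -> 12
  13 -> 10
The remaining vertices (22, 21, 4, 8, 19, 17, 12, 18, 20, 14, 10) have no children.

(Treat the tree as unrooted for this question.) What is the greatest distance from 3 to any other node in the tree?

Distances from 3 peak at 6, attained at 10.
3 – 16 – 7 – 6 – 15 – 13 – 10

6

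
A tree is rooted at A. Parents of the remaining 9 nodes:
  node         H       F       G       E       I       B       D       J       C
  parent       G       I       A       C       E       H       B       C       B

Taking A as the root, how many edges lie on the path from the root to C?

A → G → H → B → C — 4 edges.

4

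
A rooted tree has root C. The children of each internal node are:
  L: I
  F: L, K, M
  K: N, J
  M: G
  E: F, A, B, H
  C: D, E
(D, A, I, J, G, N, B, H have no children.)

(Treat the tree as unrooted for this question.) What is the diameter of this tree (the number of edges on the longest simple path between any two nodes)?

BFS from D reaches G last, at distance 5; BFS from G confirms no node is farther.
Path: D – C – E – F – M – G.

5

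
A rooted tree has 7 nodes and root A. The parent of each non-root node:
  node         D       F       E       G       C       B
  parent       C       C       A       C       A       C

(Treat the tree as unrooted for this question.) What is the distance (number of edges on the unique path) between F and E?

The path is F - C - A - E, which has 3 edges.

3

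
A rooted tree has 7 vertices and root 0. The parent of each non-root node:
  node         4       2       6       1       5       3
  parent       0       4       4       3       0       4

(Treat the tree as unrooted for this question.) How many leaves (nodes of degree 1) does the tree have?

The leaves are 1, 2, 5, 6.
That is 4 leaves.

4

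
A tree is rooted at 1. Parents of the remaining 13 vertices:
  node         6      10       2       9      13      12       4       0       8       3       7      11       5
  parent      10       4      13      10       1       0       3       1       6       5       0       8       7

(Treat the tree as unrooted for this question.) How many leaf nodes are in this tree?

4

The leaves are 2, 9, 11, 12.
That is 4 leaves.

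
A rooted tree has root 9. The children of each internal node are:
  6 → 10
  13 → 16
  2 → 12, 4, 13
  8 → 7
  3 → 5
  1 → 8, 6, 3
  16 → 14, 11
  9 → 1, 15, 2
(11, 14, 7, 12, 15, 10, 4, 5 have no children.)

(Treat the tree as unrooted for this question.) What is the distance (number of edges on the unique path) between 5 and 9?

5 – 3 – 1 – 9: 3 edges.

3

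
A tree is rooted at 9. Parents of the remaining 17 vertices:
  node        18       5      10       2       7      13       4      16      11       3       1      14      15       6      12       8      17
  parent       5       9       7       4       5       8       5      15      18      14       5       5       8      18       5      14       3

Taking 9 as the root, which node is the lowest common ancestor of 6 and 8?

Ancestors of 6 (toward the root): 6, 18, 5, 9.
Ancestors of 8: 8, 14, 5, 9.
The deepest node appearing in both lists is 5.

5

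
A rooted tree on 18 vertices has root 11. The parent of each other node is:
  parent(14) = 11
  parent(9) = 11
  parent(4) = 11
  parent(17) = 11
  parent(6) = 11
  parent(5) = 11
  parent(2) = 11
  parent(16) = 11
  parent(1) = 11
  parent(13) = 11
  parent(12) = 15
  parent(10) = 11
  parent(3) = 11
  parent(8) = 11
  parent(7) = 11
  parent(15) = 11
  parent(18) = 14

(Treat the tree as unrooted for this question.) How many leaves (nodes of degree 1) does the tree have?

15

Degree-1 nodes: 1, 2, 3, 4, 5, 6, 7, 8, 9, 10, 12, 13, 16, 17, 18 — 15 of them.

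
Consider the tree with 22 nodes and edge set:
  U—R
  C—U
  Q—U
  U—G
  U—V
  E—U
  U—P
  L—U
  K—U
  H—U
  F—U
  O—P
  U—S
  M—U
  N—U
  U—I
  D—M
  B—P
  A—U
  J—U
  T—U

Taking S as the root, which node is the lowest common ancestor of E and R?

U

Ancestors of E (toward the root): E, U, S.
Ancestors of R: R, U, S.
The deepest node appearing in both lists is U.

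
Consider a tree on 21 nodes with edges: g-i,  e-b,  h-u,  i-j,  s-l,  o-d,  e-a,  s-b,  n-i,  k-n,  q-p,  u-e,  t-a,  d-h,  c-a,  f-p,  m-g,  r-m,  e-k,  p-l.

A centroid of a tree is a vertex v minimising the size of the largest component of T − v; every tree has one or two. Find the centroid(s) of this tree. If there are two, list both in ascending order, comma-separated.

e

Delete e: the remaining components have sizes 7, 6, 4, 3. Max 7 ≤ 10, so e is a centroid.
Every other node leaves some component of size > 10, so the centroid is unique.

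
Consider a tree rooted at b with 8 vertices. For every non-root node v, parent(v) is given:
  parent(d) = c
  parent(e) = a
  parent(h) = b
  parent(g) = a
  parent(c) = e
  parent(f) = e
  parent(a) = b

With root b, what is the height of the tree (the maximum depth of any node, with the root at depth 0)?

4

d sits deepest: b → a → e → c → d — 4 edges from the root.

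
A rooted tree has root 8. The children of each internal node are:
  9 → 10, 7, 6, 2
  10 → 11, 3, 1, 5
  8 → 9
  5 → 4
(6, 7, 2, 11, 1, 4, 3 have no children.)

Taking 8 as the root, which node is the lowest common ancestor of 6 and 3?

9

Path 6→root: 6 9 8; path 3→root: 3 10 9 8.
First common node: 9.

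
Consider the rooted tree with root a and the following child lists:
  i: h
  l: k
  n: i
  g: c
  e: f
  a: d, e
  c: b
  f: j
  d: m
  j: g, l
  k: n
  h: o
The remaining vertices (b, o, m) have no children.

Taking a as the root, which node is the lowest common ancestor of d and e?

a

Path d→root: d a; path e→root: e a.
First common node: a.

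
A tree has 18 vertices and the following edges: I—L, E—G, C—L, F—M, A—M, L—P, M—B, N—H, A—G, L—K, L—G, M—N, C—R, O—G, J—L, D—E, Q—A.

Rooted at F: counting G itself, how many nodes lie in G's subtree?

11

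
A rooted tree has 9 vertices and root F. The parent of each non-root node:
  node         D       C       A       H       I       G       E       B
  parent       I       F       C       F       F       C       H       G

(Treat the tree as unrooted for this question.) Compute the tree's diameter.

BFS from B reaches E last, at distance 5; BFS from E confirms no node is farther.
Path: B - G - C - F - H - E.

5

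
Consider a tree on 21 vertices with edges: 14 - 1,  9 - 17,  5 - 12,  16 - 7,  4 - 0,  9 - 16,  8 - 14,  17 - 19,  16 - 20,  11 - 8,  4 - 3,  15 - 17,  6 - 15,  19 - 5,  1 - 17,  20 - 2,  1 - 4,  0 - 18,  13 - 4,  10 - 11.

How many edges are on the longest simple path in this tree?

A longest path is 2-20-16-9-17-1-14-8-11-10, with 9 edges.

9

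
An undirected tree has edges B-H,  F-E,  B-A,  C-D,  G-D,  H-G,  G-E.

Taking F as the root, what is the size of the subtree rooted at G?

6

G's subtree: {G, H, D, B, C, A}, size 6.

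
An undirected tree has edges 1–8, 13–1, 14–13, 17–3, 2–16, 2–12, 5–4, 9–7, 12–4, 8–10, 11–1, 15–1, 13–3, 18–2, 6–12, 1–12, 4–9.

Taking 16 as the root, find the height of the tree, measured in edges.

The longest root-to-leaf path is 16 – 2 – 12 – 1 – 13 – 3 – 17 (6 edges).

6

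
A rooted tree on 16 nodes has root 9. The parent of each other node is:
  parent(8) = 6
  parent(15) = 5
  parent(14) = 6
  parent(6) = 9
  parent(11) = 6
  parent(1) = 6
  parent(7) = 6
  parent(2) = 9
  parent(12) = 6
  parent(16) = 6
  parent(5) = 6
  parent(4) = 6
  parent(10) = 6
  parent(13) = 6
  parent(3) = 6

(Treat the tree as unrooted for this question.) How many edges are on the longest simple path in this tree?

4

A longest path is 2 - 9 - 6 - 5 - 15, with 4 edges.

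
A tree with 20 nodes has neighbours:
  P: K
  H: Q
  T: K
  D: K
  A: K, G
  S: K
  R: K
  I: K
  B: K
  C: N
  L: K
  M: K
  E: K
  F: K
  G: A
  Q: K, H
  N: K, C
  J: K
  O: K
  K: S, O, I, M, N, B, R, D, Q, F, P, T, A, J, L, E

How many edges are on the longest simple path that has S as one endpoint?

The node farthest from S is C (G, H also at distance 3), via S – K – N – C — 3 edges.

3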